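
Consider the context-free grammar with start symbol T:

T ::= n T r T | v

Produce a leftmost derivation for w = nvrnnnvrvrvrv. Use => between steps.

T => nTrT => nvrT => nvrnTrT => nvrnnTrTrT => nvrnnnTrTrTrT => nvrnnnvrTrTrT => nvrnnnvrvrTrT => nvrnnnvrvrvrT => nvrnnnvrvrvrv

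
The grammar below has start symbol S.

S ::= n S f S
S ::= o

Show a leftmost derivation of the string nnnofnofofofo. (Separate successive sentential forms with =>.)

S => nSfS   [S ::= n S f S]
nSfS => nnSfSfS   [S ::= n S f S]
nnSfSfS => nnnSfSfSfS   [S ::= n S f S]
nnnSfSfSfS => nnnofSfSfS   [S ::= o]
nnnofSfSfS => nnnofnSfSfSfS   [S ::= n S f S]
nnnofnSfSfSfS => nnnofnofSfSfS   [S ::= o]
nnnofnofSfSfS => nnnofnofofSfS   [S ::= o]
nnnofnofofSfS => nnnofnofofofS   [S ::= o]
nnnofnofofofS => nnnofnofofofo   [S ::= o]

S => nSfS => nnSfSfS => nnnSfSfSfS => nnnofSfSfS => nnnofnSfSfSfS => nnnofnofSfSfS => nnnofnofofSfS => nnnofnofofofS => nnnofnofofofo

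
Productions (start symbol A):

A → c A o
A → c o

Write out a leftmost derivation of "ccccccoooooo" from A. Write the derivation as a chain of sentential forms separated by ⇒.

A⇒cAo⇒ccAoo⇒cccAooo⇒ccccAoooo⇒cccccAooooo⇒ccccccoooooo

A ⇒ cAo   [A → c A o]
cAo ⇒ ccAoo   [A → c A o]
ccAoo ⇒ cccAooo   [A → c A o]
cccAooo ⇒ ccccAoooo   [A → c A o]
ccccAoooo ⇒ cccccAooooo   [A → c A o]
cccccAooooo ⇒ ccccccoooooo   [A → c o]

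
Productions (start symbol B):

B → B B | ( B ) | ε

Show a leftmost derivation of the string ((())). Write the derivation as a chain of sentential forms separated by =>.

B=>(B)=>(BB)=>(BBB)=>(BBBB)=>((B)BBB)=>(((B))BBB)=>((())BBB)=>((())BB)=>((())B)=>((()))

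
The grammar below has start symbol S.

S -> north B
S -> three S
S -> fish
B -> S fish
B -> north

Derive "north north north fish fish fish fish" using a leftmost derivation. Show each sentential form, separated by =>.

S => north B   [S -> north B]
north B => north S fish   [B -> S fish]
north S fish => north north B fish   [S -> north B]
north north B fish => north north S fish fish   [B -> S fish]
north north S fish fish => north north north B fish fish   [S -> north B]
north north north B fish fish => north north north S fish fish fish   [B -> S fish]
north north north S fish fish fish => north north north fish fish fish fish   [S -> fish]

S => north B => north S fish => north north B fish => north north S fish fish => north north north B fish fish => north north north S fish fish fish => north north north fish fish fish fish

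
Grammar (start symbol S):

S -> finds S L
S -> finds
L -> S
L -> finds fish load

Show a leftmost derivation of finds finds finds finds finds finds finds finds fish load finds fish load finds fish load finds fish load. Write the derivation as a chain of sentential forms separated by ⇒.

S ⇒ finds S L ⇒ finds finds S L L ⇒ finds finds finds S L L L ⇒ finds finds finds finds S L L L L ⇒ finds finds finds finds finds S L L L L L ⇒ finds finds finds finds finds finds L L L L L ⇒ finds finds finds finds finds finds S L L L L ⇒ finds finds finds finds finds finds finds L L L L ⇒ finds finds finds finds finds finds finds finds fish load L L L ⇒ finds finds finds finds finds finds finds finds fish load finds fish load L L ⇒ finds finds finds finds finds finds finds finds fish load finds fish load finds fish load L ⇒ finds finds finds finds finds finds finds finds fish load finds fish load finds fish load finds fish load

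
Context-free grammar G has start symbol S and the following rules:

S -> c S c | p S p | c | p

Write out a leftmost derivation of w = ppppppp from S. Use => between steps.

S => pSp => ppSpp => pppSppp => ppppppp

S => pSp   [S -> p S p]
pSp => ppSpp   [S -> p S p]
ppSpp => pppSppp   [S -> p S p]
pppSppp => ppppppp   [S -> p]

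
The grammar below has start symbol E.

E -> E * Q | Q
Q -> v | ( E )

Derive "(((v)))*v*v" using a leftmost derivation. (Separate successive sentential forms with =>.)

E => E*Q   [E -> E * Q]
E*Q => E*Q*Q   [E -> E * Q]
E*Q*Q => Q*Q*Q   [E -> Q]
Q*Q*Q => (E)*Q*Q   [Q -> ( E )]
(E)*Q*Q => (Q)*Q*Q   [E -> Q]
(Q)*Q*Q => ((E))*Q*Q   [Q -> ( E )]
((E))*Q*Q => ((Q))*Q*Q   [E -> Q]
((Q))*Q*Q => (((E)))*Q*Q   [Q -> ( E )]
(((E)))*Q*Q => (((Q)))*Q*Q   [E -> Q]
(((Q)))*Q*Q => (((v)))*Q*Q   [Q -> v]
(((v)))*Q*Q => (((v)))*v*Q   [Q -> v]
(((v)))*v*Q => (((v)))*v*v   [Q -> v]

E=>E*Q=>E*Q*Q=>Q*Q*Q=>(E)*Q*Q=>(Q)*Q*Q=>((E))*Q*Q=>((Q))*Q*Q=>(((E)))*Q*Q=>(((Q)))*Q*Q=>(((v)))*Q*Q=>(((v)))*v*Q=>(((v)))*v*v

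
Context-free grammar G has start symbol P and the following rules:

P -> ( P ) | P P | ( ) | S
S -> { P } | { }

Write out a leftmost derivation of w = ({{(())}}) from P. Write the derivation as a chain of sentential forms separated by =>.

P=>(P)=>(S)=>({P})=>({S})=>({{P}})=>({{(P)}})=>({{(())}})

P => (P)   [P -> ( P )]
(P) => (S)   [P -> S]
(S) => ({P})   [S -> { P }]
({P}) => ({S})   [P -> S]
({S}) => ({{P}})   [S -> { P }]
({{P}}) => ({{(P)}})   [P -> ( P )]
({{(P)}}) => ({{(())}})   [P -> ( )]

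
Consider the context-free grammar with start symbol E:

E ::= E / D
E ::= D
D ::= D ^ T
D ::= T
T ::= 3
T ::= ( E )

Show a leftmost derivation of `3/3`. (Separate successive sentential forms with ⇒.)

E ⇒ E/D ⇒ D/D ⇒ T/D ⇒ 3/D ⇒ 3/T ⇒ 3/3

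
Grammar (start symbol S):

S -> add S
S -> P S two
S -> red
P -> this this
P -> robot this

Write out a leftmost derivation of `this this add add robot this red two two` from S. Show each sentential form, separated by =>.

S => P S two   [S -> P S two]
P S two => this this S two   [P -> this this]
this this S two => this this add S two   [S -> add S]
this this add S two => this this add add S two   [S -> add S]
this this add add S two => this this add add P S two two   [S -> P S two]
this this add add P S two two => this this add add robot this S two two   [P -> robot this]
this this add add robot this S two two => this this add add robot this red two two   [S -> red]

S => P S two => this this S two => this this add S two => this this add add S two => this this add add P S two two => this this add add robot this S two two => this this add add robot this red two two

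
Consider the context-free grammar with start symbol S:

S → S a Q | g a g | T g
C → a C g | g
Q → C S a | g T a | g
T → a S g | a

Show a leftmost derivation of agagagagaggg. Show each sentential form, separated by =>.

S => Tg   [S → T g]
Tg => aSgg   [T → a S g]
aSgg => aSaQgg   [S → S a Q]
aSaQgg => aSaQaQgg   [S → S a Q]
aSaQaQgg => aSaQaQaQgg   [S → S a Q]
aSaQaQaQgg => agagaQaQaQgg   [S → g a g]
agagaQaQaQgg => agagagaQaQgg   [Q → g]
agagagaQaQgg => agagagagaQgg   [Q → g]
agagagagaQgg => agagagagaggg   [Q → g]

S => Tg => aSgg => aSaQgg => aSaQaQgg => aSaQaQaQgg => agagaQaQaQgg => agagagaQaQgg => agagagagaQgg => agagagagaggg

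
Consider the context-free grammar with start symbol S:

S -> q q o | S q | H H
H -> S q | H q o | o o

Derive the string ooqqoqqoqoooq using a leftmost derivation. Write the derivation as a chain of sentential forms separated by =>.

S=>HH=>ooH=>ooSq=>ooHHq=>ooHqoHq=>ooHqoqoHq=>ooSqqoqoHq=>ooqqoqqoqoHq=>ooqqoqqoqoooq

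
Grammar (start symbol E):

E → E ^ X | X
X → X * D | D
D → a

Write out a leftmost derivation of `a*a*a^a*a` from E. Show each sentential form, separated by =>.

E => E^X   [E → E ^ X]
E^X => X^X   [E → X]
X^X => X*D^X   [X → X * D]
X*D^X => X*D*D^X   [X → X * D]
X*D*D^X => D*D*D^X   [X → D]
D*D*D^X => a*D*D^X   [D → a]
a*D*D^X => a*a*D^X   [D → a]
a*a*D^X => a*a*a^X   [D → a]
a*a*a^X => a*a*a^X*D   [X → X * D]
a*a*a^X*D => a*a*a^D*D   [X → D]
a*a*a^D*D => a*a*a^a*D   [D → a]
a*a*a^a*D => a*a*a^a*a   [D → a]

E=>E^X=>X^X=>X*D^X=>X*D*D^X=>D*D*D^X=>a*D*D^X=>a*a*D^X=>a*a*a^X=>a*a*a^X*D=>a*a*a^D*D=>a*a*a^a*D=>a*a*a^a*a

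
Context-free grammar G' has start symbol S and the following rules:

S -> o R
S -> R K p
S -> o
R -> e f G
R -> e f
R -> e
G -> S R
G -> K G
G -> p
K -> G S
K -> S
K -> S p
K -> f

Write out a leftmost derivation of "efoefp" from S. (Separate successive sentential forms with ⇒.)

S ⇒ RKp ⇒ efGKp ⇒ efSRKp ⇒ efoRKp ⇒ efoeKp ⇒ efoefp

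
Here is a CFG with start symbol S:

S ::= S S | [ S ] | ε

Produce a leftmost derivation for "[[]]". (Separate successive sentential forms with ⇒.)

S ⇒ SS   [S ::= S S]
SS ⇒ SSS   [S ::= S S]
SSS ⇒ [S]SS   [S ::= [ S ]]
[S]SS ⇒ [SS]SS   [S ::= S S]
[SS]SS ⇒ [[S]S]SS   [S ::= [ S ]]
[[S]S]SS ⇒ [[]S]SS   [S ::= ε]
[[]S]SS ⇒ [[]]SS   [S ::= ε]
[[]]SS ⇒ [[]]S   [S ::= ε]
[[]]S ⇒ [[]]   [S ::= ε]

S⇒SS⇒SSS⇒[S]SS⇒[SS]SS⇒[[S]S]SS⇒[[]S]SS⇒[[]]SS⇒[[]]S⇒[[]]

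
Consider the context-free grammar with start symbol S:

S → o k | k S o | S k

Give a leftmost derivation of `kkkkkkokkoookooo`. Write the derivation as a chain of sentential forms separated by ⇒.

S ⇒ kSo ⇒ kkSoo ⇒ kkkSooo ⇒ kkkSkooo ⇒ kkkkSokooo ⇒ kkkkkSookooo ⇒ kkkkkkSoookooo ⇒ kkkkkkSkoookooo ⇒ kkkkkkokkoookooo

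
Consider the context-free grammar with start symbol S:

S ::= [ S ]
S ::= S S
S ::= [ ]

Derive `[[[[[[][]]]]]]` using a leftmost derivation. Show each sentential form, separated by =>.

S => [S] => [[S]] => [[[S]]] => [[[[S]]]] => [[[[[S]]]]] => [[[[[SS]]]]] => [[[[[[]S]]]]] => [[[[[[][]]]]]]

S => [S]   [S ::= [ S ]]
[S] => [[S]]   [S ::= [ S ]]
[[S]] => [[[S]]]   [S ::= [ S ]]
[[[S]]] => [[[[S]]]]   [S ::= [ S ]]
[[[[S]]]] => [[[[[S]]]]]   [S ::= [ S ]]
[[[[[S]]]]] => [[[[[SS]]]]]   [S ::= S S]
[[[[[SS]]]]] => [[[[[[]S]]]]]   [S ::= [ ]]
[[[[[[]S]]]]] => [[[[[[][]]]]]]   [S ::= [ ]]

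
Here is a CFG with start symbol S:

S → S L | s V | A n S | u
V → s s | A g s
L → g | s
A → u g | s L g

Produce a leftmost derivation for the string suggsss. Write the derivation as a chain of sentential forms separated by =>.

S=>SL=>SLL=>sVLL=>sAgsLL=>suggsLL=>suggssL=>suggsss

S => SL   [S → S L]
SL => SLL   [S → S L]
SLL => sVLL   [S → s V]
sVLL => sAgsLL   [V → A g s]
sAgsLL => suggsLL   [A → u g]
suggsLL => suggssL   [L → s]
suggssL => suggsss   [L → s]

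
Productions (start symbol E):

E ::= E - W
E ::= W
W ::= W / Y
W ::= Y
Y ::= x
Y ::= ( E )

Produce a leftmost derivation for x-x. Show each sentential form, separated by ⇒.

E⇒E-W⇒W-W⇒Y-W⇒x-W⇒x-Y⇒x-x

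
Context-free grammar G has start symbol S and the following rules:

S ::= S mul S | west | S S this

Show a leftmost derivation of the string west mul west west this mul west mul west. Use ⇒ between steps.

S ⇒ S mul S   [S ::= S mul S]
S mul S ⇒ S mul S mul S   [S ::= S mul S]
S mul S mul S ⇒ S S this mul S mul S   [S ::= S S this]
S S this mul S mul S ⇒ S mul S S this mul S mul S   [S ::= S mul S]
S mul S S this mul S mul S ⇒ west mul S S this mul S mul S   [S ::= west]
west mul S S this mul S mul S ⇒ west mul west S this mul S mul S   [S ::= west]
west mul west S this mul S mul S ⇒ west mul west west this mul S mul S   [S ::= west]
west mul west west this mul S mul S ⇒ west mul west west this mul west mul S   [S ::= west]
west mul west west this mul west mul S ⇒ west mul west west this mul west mul west   [S ::= west]

S ⇒ S mul S ⇒ S mul S mul S ⇒ S S this mul S mul S ⇒ S mul S S this mul S mul S ⇒ west mul S S this mul S mul S ⇒ west mul west S this mul S mul S ⇒ west mul west west this mul S mul S ⇒ west mul west west this mul west mul S ⇒ west mul west west this mul west mul west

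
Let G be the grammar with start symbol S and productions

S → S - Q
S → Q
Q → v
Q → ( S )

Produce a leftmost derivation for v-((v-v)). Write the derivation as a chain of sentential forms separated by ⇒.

S ⇒ S-Q   [S → S - Q]
S-Q ⇒ Q-Q   [S → Q]
Q-Q ⇒ v-Q   [Q → v]
v-Q ⇒ v-(S)   [Q → ( S )]
v-(S) ⇒ v-(Q)   [S → Q]
v-(Q) ⇒ v-((S))   [Q → ( S )]
v-((S)) ⇒ v-((S-Q))   [S → S - Q]
v-((S-Q)) ⇒ v-((Q-Q))   [S → Q]
v-((Q-Q)) ⇒ v-((v-Q))   [Q → v]
v-((v-Q)) ⇒ v-((v-v))   [Q → v]

S⇒S-Q⇒Q-Q⇒v-Q⇒v-(S)⇒v-(Q)⇒v-((S))⇒v-((S-Q))⇒v-((Q-Q))⇒v-((v-Q))⇒v-((v-v))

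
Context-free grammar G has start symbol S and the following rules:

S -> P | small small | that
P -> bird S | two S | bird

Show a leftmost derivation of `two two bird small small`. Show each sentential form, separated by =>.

S => P => two S => two P => two two S => two two P => two two bird S => two two bird small small

S => P   [S -> P]
P => two S   [P -> two S]
two S => two P   [S -> P]
two P => two two S   [P -> two S]
two two S => two two P   [S -> P]
two two P => two two bird S   [P -> bird S]
two two bird S => two two bird small small   [S -> small small]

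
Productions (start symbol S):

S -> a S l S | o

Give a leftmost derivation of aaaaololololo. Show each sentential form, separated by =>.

S => aSlS => aaSlSlS => aaaSlSlSlS => aaaaSlSlSlSlS => aaaaolSlSlSlS => aaaaololSlSlS => aaaaolololSlS => aaaaololololS => aaaaololololo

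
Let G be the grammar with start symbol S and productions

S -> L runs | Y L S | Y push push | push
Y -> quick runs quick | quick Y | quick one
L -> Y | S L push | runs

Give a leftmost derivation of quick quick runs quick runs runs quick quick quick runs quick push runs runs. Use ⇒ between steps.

S ⇒ Y L S ⇒ quick Y L S ⇒ quick quick runs quick L S ⇒ quick quick runs quick S L push S ⇒ quick quick runs quick L runs L push S ⇒ quick quick runs quick runs runs L push S ⇒ quick quick runs quick runs runs Y push S ⇒ quick quick runs quick runs runs quick Y push S ⇒ quick quick runs quick runs runs quick quick Y push S ⇒ quick quick runs quick runs runs quick quick quick runs quick push S ⇒ quick quick runs quick runs runs quick quick quick runs quick push L runs ⇒ quick quick runs quick runs runs quick quick quick runs quick push runs runs

S ⇒ Y L S   [S -> Y L S]
Y L S ⇒ quick Y L S   [Y -> quick Y]
quick Y L S ⇒ quick quick runs quick L S   [Y -> quick runs quick]
quick quick runs quick L S ⇒ quick quick runs quick S L push S   [L -> S L push]
quick quick runs quick S L push S ⇒ quick quick runs quick L runs L push S   [S -> L runs]
quick quick runs quick L runs L push S ⇒ quick quick runs quick runs runs L push S   [L -> runs]
quick quick runs quick runs runs L push S ⇒ quick quick runs quick runs runs Y push S   [L -> Y]
quick quick runs quick runs runs Y push S ⇒ quick quick runs quick runs runs quick Y push S   [Y -> quick Y]
quick quick runs quick runs runs quick Y push S ⇒ quick quick runs quick runs runs quick quick Y push S   [Y -> quick Y]
quick quick runs quick runs runs quick quick Y push S ⇒ quick quick runs quick runs runs quick quick quick runs quick push S   [Y -> quick runs quick]
quick quick runs quick runs runs quick quick quick runs quick push S ⇒ quick quick runs quick runs runs quick quick quick runs quick push L runs   [S -> L runs]
quick quick runs quick runs runs quick quick quick runs quick push L runs ⇒ quick quick runs quick runs runs quick quick quick runs quick push runs runs   [L -> runs]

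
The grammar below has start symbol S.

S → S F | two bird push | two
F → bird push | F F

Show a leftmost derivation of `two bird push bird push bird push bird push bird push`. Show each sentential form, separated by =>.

S => S F => S F F => S F F F => two F F F => two bird push F F => two bird push F F F => two bird push F F F F => two bird push bird push F F F => two bird push bird push bird push F F => two bird push bird push bird push bird push F => two bird push bird push bird push bird push bird push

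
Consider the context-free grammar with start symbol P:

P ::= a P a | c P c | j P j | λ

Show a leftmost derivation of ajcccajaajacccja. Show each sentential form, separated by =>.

P => aPa => ajPja => ajcPcja => ajccPccja => ajcccPcccja => ajcccaPacccja => ajcccajPjacccja => ajcccajaPajacccja => ajcccajaajacccja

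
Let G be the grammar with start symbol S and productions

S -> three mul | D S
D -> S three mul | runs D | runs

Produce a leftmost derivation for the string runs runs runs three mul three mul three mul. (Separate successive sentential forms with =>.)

S => D S => S three mul S => D S three mul S => runs S three mul S => runs D S three mul S => runs runs D S three mul S => runs runs runs S three mul S => runs runs runs three mul three mul S => runs runs runs three mul three mul three mul

S => D S   [S -> D S]
D S => S three mul S   [D -> S three mul]
S three mul S => D S three mul S   [S -> D S]
D S three mul S => runs S three mul S   [D -> runs]
runs S three mul S => runs D S three mul S   [S -> D S]
runs D S three mul S => runs runs D S three mul S   [D -> runs D]
runs runs D S three mul S => runs runs runs S three mul S   [D -> runs]
runs runs runs S three mul S => runs runs runs three mul three mul S   [S -> three mul]
runs runs runs three mul three mul S => runs runs runs three mul three mul three mul   [S -> three mul]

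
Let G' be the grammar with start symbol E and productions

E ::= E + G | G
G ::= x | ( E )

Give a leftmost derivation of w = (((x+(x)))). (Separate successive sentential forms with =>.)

E=>G=>(E)=>(G)=>((E))=>((G))=>(((E)))=>(((E+G)))=>(((G+G)))=>(((x+G)))=>(((x+(E))))=>(((x+(G))))=>(((x+(x))))

E => G   [E ::= G]
G => (E)   [G ::= ( E )]
(E) => (G)   [E ::= G]
(G) => ((E))   [G ::= ( E )]
((E)) => ((G))   [E ::= G]
((G)) => (((E)))   [G ::= ( E )]
(((E))) => (((E+G)))   [E ::= E + G]
(((E+G))) => (((G+G)))   [E ::= G]
(((G+G))) => (((x+G)))   [G ::= x]
(((x+G))) => (((x+(E))))   [G ::= ( E )]
(((x+(E)))) => (((x+(G))))   [E ::= G]
(((x+(G)))) => (((x+(x))))   [G ::= x]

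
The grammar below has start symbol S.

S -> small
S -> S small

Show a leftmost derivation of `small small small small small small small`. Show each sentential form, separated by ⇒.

S ⇒ S small ⇒ S small small ⇒ S small small small ⇒ S small small small small ⇒ S small small small small small ⇒ S small small small small small small ⇒ small small small small small small small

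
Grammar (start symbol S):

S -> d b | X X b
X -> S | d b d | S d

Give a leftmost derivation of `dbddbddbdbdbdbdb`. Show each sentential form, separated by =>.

S => XXb => SXb => XXbXb => SdXbXb => dbdXbXb => dbdSdbXb => dbdXXbdbXb => dbdSdXbdbXb => dbddbdXbdbXb => dbddbddbdbdbXb => dbddbddbdbdbSdb => dbddbddbdbdbdbdb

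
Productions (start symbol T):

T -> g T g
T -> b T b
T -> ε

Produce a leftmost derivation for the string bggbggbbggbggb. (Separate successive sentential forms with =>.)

T => bTb => bgTgb => bggTggb => bggbTbggb => bggbgTgbggb => bggbggTggbggb => bggbggbTbggbggb => bggbggbbggbggb

T => bTb   [T -> b T b]
bTb => bgTgb   [T -> g T g]
bgTgb => bggTggb   [T -> g T g]
bggTggb => bggbTbggb   [T -> b T b]
bggbTbggb => bggbgTgbggb   [T -> g T g]
bggbgTgbggb => bggbggTggbggb   [T -> g T g]
bggbggTggbggb => bggbggbTbggbggb   [T -> b T b]
bggbggbTbggbggb => bggbggbbggbggb   [T -> ε]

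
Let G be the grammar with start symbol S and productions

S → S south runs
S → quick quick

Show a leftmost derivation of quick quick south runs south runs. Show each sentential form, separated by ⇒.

S ⇒ S south runs ⇒ S south runs south runs ⇒ quick quick south runs south runs

S ⇒ S south runs   [S → S south runs]
S south runs ⇒ S south runs south runs   [S → S south runs]
S south runs south runs ⇒ quick quick south runs south runs   [S → quick quick]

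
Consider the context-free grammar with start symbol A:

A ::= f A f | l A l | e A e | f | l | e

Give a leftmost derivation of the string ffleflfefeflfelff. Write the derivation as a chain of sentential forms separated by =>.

A => fAf   [A ::= f A f]
fAf => ffAff   [A ::= f A f]
ffAff => fflAlff   [A ::= l A l]
fflAlff => ffleAelff   [A ::= e A e]
ffleAelff => fflefAfelff   [A ::= f A f]
fflefAfelff => ffleflAlfelff   [A ::= l A l]
ffleflAlfelff => ffleflfAflfelff   [A ::= f A f]
ffleflfAflfelff => ffleflfeAeflfelff   [A ::= e A e]
ffleflfeAeflfelff => ffleflfefeflfelff   [A ::= f]

A => fAf => ffAff => fflAlff => ffleAelff => fflefAfelff => ffleflAlfelff => ffleflfAflfelff => ffleflfeAeflfelff => ffleflfefeflfelff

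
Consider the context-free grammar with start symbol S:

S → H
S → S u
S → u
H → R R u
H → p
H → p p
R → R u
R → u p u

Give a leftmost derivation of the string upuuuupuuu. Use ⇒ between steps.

S ⇒ H   [S → H]
H ⇒ RRu   [H → R R u]
RRu ⇒ RuRu   [R → R u]
RuRu ⇒ RuuRu   [R → R u]
RuuRu ⇒ upuuuRu   [R → u p u]
upuuuRu ⇒ upuuuRuu   [R → R u]
upuuuRuu ⇒ upuuuupuuu   [R → u p u]

S ⇒ H ⇒ RRu ⇒ RuRu ⇒ RuuRu ⇒ upuuuRu ⇒ upuuuRuu ⇒ upuuuupuuu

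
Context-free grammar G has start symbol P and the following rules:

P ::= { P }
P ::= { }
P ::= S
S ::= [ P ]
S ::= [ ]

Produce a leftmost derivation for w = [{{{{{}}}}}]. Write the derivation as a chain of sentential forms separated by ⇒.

P ⇒ S ⇒ [P] ⇒ [{P}] ⇒ [{{P}}] ⇒ [{{{P}}}] ⇒ [{{{{P}}}}] ⇒ [{{{{{}}}}}]

P ⇒ S   [P ::= S]
S ⇒ [P]   [S ::= [ P ]]
[P] ⇒ [{P}]   [P ::= { P }]
[{P}] ⇒ [{{P}}]   [P ::= { P }]
[{{P}}] ⇒ [{{{P}}}]   [P ::= { P }]
[{{{P}}}] ⇒ [{{{{P}}}}]   [P ::= { P }]
[{{{{P}}}}] ⇒ [{{{{{}}}}}]   [P ::= { }]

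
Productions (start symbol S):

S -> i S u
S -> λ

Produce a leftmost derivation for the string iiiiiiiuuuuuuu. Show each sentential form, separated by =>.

S => iSu   [S -> i S u]
iSu => iiSuu   [S -> i S u]
iiSuu => iiiSuuu   [S -> i S u]
iiiSuuu => iiiiSuuuu   [S -> i S u]
iiiiSuuuu => iiiiiSuuuuu   [S -> i S u]
iiiiiSuuuuu => iiiiiiSuuuuuu   [S -> i S u]
iiiiiiSuuuuuu => iiiiiiiSuuuuuuu   [S -> i S u]
iiiiiiiSuuuuuuu => iiiiiiiuuuuuuu   [S -> λ]

S => iSu => iiSuu => iiiSuuu => iiiiSuuuu => iiiiiSuuuuu => iiiiiiSuuuuuu => iiiiiiiSuuuuuuu => iiiiiiiuuuuuuu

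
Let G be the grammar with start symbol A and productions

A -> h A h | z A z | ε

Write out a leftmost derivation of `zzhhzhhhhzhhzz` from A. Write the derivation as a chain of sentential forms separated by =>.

A => zAz   [A -> z A z]
zAz => zzAzz   [A -> z A z]
zzAzz => zzhAhzz   [A -> h A h]
zzhAhzz => zzhhAhhzz   [A -> h A h]
zzhhAhhzz => zzhhzAzhhzz   [A -> z A z]
zzhhzAzhhzz => zzhhzhAhzhhzz   [A -> h A h]
zzhhzhAhzhhzz => zzhhzhhAhhzhhzz   [A -> h A h]
zzhhzhhAhhzhhzz => zzhhzhhhhzhhzz   [A -> ε]

A => zAz => zzAzz => zzhAhzz => zzhhAhhzz => zzhhzAzhhzz => zzhhzhAhzhhzz => zzhhzhhAhhzhhzz => zzhhzhhhhzhhzz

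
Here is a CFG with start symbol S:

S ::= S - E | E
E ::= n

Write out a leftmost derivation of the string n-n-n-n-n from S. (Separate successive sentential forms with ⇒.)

S ⇒ S-E   [S ::= S - E]
S-E ⇒ S-E-E   [S ::= S - E]
S-E-E ⇒ S-E-E-E   [S ::= S - E]
S-E-E-E ⇒ S-E-E-E-E   [S ::= S - E]
S-E-E-E-E ⇒ E-E-E-E-E   [S ::= E]
E-E-E-E-E ⇒ n-E-E-E-E   [E ::= n]
n-E-E-E-E ⇒ n-n-E-E-E   [E ::= n]
n-n-E-E-E ⇒ n-n-n-E-E   [E ::= n]
n-n-n-E-E ⇒ n-n-n-n-E   [E ::= n]
n-n-n-n-E ⇒ n-n-n-n-n   [E ::= n]

S ⇒ S-E ⇒ S-E-E ⇒ S-E-E-E ⇒ S-E-E-E-E ⇒ E-E-E-E-E ⇒ n-E-E-E-E ⇒ n-n-E-E-E ⇒ n-n-n-E-E ⇒ n-n-n-n-E ⇒ n-n-n-n-n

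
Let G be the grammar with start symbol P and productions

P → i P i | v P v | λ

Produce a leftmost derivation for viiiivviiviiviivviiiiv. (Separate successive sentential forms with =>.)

P => vPv => viPiv => viiPiiv => viiiPiiiv => viiiiPiiiiv => viiiivPviiiiv => viiiivvPvviiiiv => viiiivviPivviiiiv => viiiivviiPiivviiiiv => viiiivviivPviivviiiiv => viiiivviiviPiviivviiiiv => viiiivviiviiviivviiiiv

P => vPv   [P → v P v]
vPv => viPiv   [P → i P i]
viPiv => viiPiiv   [P → i P i]
viiPiiv => viiiPiiiv   [P → i P i]
viiiPiiiv => viiiiPiiiiv   [P → i P i]
viiiiPiiiiv => viiiivPviiiiv   [P → v P v]
viiiivPviiiiv => viiiivvPvviiiiv   [P → v P v]
viiiivvPvviiiiv => viiiivviPivviiiiv   [P → i P i]
viiiivviPivviiiiv => viiiivviiPiivviiiiv   [P → i P i]
viiiivviiPiivviiiiv => viiiivviivPviivviiiiv   [P → v P v]
viiiivviivPviivviiiiv => viiiivviiviPiviivviiiiv   [P → i P i]
viiiivviiviPiviivviiiiv => viiiivviiviiviivviiiiv   [P → λ]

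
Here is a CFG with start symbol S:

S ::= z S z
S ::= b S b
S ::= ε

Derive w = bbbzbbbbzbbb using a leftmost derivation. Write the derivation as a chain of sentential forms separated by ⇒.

S ⇒ bSb   [S ::= b S b]
bSb ⇒ bbSbb   [S ::= b S b]
bbSbb ⇒ bbbSbbb   [S ::= b S b]
bbbSbbb ⇒ bbbzSzbbb   [S ::= z S z]
bbbzSzbbb ⇒ bbbzbSbzbbb   [S ::= b S b]
bbbzbSbzbbb ⇒ bbbzbbSbbzbbb   [S ::= b S b]
bbbzbbSbbzbbb ⇒ bbbzbbbbzbbb   [S ::= ε]

S ⇒ bSb ⇒ bbSbb ⇒ bbbSbbb ⇒ bbbzSzbbb ⇒ bbbzbSbzbbb ⇒ bbbzbbSbbzbbb ⇒ bbbzbbbbzbbb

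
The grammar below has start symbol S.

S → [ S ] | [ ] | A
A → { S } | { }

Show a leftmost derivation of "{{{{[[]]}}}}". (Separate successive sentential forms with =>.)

S=>A=>{S}=>{A}=>{{S}}=>{{A}}=>{{{S}}}=>{{{A}}}=>{{{{S}}}}=>{{{{[S]}}}}=>{{{{[[]]}}}}

S => A   [S → A]
A => {S}   [A → { S }]
{S} => {A}   [S → A]
{A} => {{S}}   [A → { S }]
{{S}} => {{A}}   [S → A]
{{A}} => {{{S}}}   [A → { S }]
{{{S}}} => {{{A}}}   [S → A]
{{{A}}} => {{{{S}}}}   [A → { S }]
{{{{S}}}} => {{{{[S]}}}}   [S → [ S ]]
{{{{[S]}}}} => {{{{[[]]}}}}   [S → [ ]]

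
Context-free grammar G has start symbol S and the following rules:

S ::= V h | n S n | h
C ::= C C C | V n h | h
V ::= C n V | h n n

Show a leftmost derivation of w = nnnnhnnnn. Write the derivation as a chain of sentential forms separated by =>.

S => nSn => nnSnn => nnnSnnn => nnnnSnnnn => nnnnhnnnn

S => nSn   [S ::= n S n]
nSn => nnSnn   [S ::= n S n]
nnSnn => nnnSnnn   [S ::= n S n]
nnnSnnn => nnnnSnnnn   [S ::= n S n]
nnnnSnnnn => nnnnhnnnn   [S ::= h]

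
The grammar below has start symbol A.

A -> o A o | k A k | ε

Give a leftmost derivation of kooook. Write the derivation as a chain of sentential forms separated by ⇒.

A ⇒ kAk   [A -> k A k]
kAk ⇒ koAok   [A -> o A o]
koAok ⇒ kooAook   [A -> o A o]
kooAook ⇒ kooook   [A -> ε]

A ⇒ kAk ⇒ koAok ⇒ kooAook ⇒ kooook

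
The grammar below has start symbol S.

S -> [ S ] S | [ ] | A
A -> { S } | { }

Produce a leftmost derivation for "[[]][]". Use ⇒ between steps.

S⇒[S]S⇒[[]]S⇒[[]][]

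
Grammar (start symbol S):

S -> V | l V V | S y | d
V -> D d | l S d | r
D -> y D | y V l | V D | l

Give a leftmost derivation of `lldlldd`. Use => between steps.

S => lVV   [S -> l V V]
lVV => lDdV   [V -> D d]
lDdV => lldV   [D -> l]
lldV => lldlSd   [V -> l S d]
lldlSd => lldlVd   [S -> V]
lldlVd => lldlDdd   [V -> D d]
lldlDdd => lldlldd   [D -> l]

S => lVV => lDdV => lldV => lldlSd => lldlVd => lldlDdd => lldlldd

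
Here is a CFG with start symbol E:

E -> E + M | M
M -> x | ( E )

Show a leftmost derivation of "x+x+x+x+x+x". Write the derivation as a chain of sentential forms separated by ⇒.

E ⇒ E+M ⇒ E+M+M ⇒ E+M+M+M ⇒ E+M+M+M+M ⇒ E+M+M+M+M+M ⇒ M+M+M+M+M+M ⇒ x+M+M+M+M+M ⇒ x+x+M+M+M+M ⇒ x+x+x+M+M+M ⇒ x+x+x+x+M+M ⇒ x+x+x+x+x+M ⇒ x+x+x+x+x+x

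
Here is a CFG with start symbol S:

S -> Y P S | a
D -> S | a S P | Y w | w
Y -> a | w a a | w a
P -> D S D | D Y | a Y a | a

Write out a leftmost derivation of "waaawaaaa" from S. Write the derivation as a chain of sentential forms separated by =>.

S => YPS => waaPS => waaaS => waaaYPS => waaawaaPS => waaawaaaS => waaawaaaa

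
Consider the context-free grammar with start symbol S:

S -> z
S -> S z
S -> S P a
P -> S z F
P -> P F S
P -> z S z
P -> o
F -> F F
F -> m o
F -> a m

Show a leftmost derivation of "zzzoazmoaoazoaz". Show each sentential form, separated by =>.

S=>Sz=>SPaz=>SzPaz=>SPazPaz=>SPaPazPaz=>SzPaPazPaz=>zzPaPazPaz=>zzSzFaPazPaz=>zzSPazFaPazPaz=>zzzPazFaPazPaz=>zzzoazFaPazPaz=>zzzoazmoaPazPaz=>zzzoazmoaoazPaz=>zzzoazmoaoazoaz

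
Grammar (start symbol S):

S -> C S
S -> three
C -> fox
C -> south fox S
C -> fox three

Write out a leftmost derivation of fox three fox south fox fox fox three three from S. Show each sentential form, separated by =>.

S => C S => fox three S => fox three C S => fox three fox S => fox three fox C S => fox three fox south fox S S => fox three fox south fox C S S => fox three fox south fox fox S S => fox three fox south fox fox C S S => fox three fox south fox fox fox S S => fox three fox south fox fox fox three S => fox three fox south fox fox fox three three

S => C S   [S -> C S]
C S => fox three S   [C -> fox three]
fox three S => fox three C S   [S -> C S]
fox three C S => fox three fox S   [C -> fox]
fox three fox S => fox three fox C S   [S -> C S]
fox three fox C S => fox three fox south fox S S   [C -> south fox S]
fox three fox south fox S S => fox three fox south fox C S S   [S -> C S]
fox three fox south fox C S S => fox three fox south fox fox S S   [C -> fox]
fox three fox south fox fox S S => fox three fox south fox fox C S S   [S -> C S]
fox three fox south fox fox C S S => fox three fox south fox fox fox S S   [C -> fox]
fox three fox south fox fox fox S S => fox three fox south fox fox fox three S   [S -> three]
fox three fox south fox fox fox three S => fox three fox south fox fox fox three three   [S -> three]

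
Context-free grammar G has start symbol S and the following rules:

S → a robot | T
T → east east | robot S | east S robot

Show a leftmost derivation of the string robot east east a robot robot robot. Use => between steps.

S => T => robot S => robot T => robot east S robot => robot east T robot => robot east east S robot robot => robot east east a robot robot robot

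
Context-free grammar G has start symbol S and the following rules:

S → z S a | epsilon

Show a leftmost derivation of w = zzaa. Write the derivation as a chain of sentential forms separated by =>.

S => zSa   [S → z S a]
zSa => zzSaa   [S → z S a]
zzSaa => zzaa   [S → epsilon]

S=>zSa=>zzSaa=>zzaa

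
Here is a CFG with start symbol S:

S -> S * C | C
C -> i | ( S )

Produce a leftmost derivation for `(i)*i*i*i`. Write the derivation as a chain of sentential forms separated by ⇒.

S ⇒ S*C ⇒ S*C*C ⇒ S*C*C*C ⇒ C*C*C*C ⇒ (S)*C*C*C ⇒ (C)*C*C*C ⇒ (i)*C*C*C ⇒ (i)*i*C*C ⇒ (i)*i*i*C ⇒ (i)*i*i*i

S ⇒ S*C   [S -> S * C]
S*C ⇒ S*C*C   [S -> S * C]
S*C*C ⇒ S*C*C*C   [S -> S * C]
S*C*C*C ⇒ C*C*C*C   [S -> C]
C*C*C*C ⇒ (S)*C*C*C   [C -> ( S )]
(S)*C*C*C ⇒ (C)*C*C*C   [S -> C]
(C)*C*C*C ⇒ (i)*C*C*C   [C -> i]
(i)*C*C*C ⇒ (i)*i*C*C   [C -> i]
(i)*i*C*C ⇒ (i)*i*i*C   [C -> i]
(i)*i*i*C ⇒ (i)*i*i*i   [C -> i]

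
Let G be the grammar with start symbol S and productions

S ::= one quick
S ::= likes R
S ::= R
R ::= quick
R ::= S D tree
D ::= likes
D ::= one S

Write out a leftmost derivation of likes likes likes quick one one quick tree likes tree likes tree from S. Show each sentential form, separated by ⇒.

S ⇒ R ⇒ S D tree ⇒ likes R D tree ⇒ likes S D tree D tree ⇒ likes likes R D tree D tree ⇒ likes likes S D tree D tree D tree ⇒ likes likes likes R D tree D tree D tree ⇒ likes likes likes quick D tree D tree D tree ⇒ likes likes likes quick one S tree D tree D tree ⇒ likes likes likes quick one one quick tree D tree D tree ⇒ likes likes likes quick one one quick tree likes tree D tree ⇒ likes likes likes quick one one quick tree likes tree likes tree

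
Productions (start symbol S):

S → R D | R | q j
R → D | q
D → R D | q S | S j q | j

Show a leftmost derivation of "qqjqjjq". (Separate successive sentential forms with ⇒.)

S ⇒ RD ⇒ DD ⇒ qSD ⇒ qRD ⇒ qDD ⇒ qRDD ⇒ qqDD ⇒ qqjD ⇒ qqjSjq ⇒ qqjqjjq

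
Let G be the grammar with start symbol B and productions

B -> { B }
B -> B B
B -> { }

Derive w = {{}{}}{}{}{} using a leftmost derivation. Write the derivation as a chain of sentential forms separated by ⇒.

B ⇒ BB ⇒ BBB ⇒ BBBB ⇒ {B}BBB ⇒ {BB}BBB ⇒ {{}B}BBB ⇒ {{}{}}BBB ⇒ {{}{}}{}BB ⇒ {{}{}}{}{}B ⇒ {{}{}}{}{}{}

B ⇒ BB   [B -> B B]
BB ⇒ BBB   [B -> B B]
BBB ⇒ BBBB   [B -> B B]
BBBB ⇒ {B}BBB   [B -> { B }]
{B}BBB ⇒ {BB}BBB   [B -> B B]
{BB}BBB ⇒ {{}B}BBB   [B -> { }]
{{}B}BBB ⇒ {{}{}}BBB   [B -> { }]
{{}{}}BBB ⇒ {{}{}}{}BB   [B -> { }]
{{}{}}{}BB ⇒ {{}{}}{}{}B   [B -> { }]
{{}{}}{}{}B ⇒ {{}{}}{}{}{}   [B -> { }]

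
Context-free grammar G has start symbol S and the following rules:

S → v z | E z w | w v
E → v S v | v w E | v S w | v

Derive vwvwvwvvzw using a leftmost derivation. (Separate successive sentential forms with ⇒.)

S⇒Ezw⇒vwEzw⇒vwvwEzw⇒vwvwvSvzw⇒vwvwvwvvzw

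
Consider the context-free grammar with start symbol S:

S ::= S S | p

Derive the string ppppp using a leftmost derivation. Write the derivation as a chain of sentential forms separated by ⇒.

S ⇒ SS ⇒ SSS ⇒ SSSS ⇒ SSSSS ⇒ pSSSS ⇒ ppSSS ⇒ pppSS ⇒ ppppS ⇒ ppppp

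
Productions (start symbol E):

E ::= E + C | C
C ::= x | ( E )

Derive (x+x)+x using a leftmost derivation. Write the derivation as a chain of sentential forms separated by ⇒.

E⇒E+C⇒C+C⇒(E)+C⇒(E+C)+C⇒(C+C)+C⇒(x+C)+C⇒(x+x)+C⇒(x+x)+x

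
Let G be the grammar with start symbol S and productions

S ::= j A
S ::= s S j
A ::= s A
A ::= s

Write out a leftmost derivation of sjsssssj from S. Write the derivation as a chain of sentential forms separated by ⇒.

S⇒sSj⇒sjAj⇒sjsAj⇒sjssAj⇒sjsssAj⇒sjssssAj⇒sjsssssj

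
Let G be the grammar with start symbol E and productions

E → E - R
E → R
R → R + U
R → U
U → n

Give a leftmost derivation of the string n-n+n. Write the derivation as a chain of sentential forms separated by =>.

E => E-R   [E → E - R]
E-R => R-R   [E → R]
R-R => U-R   [R → U]
U-R => n-R   [U → n]
n-R => n-R+U   [R → R + U]
n-R+U => n-U+U   [R → U]
n-U+U => n-n+U   [U → n]
n-n+U => n-n+n   [U → n]

E => E-R => R-R => U-R => n-R => n-R+U => n-U+U => n-n+U => n-n+n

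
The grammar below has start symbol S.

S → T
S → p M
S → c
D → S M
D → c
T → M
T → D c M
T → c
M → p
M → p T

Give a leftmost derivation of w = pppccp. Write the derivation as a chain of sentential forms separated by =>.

S=>pM=>ppT=>ppM=>pppT=>pppDcM=>pppccM=>pppccp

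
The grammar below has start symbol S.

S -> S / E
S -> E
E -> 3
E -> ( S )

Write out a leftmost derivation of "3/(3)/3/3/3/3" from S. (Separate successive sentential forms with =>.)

S => S/E => S/E/E => S/E/E/E => S/E/E/E/E => S/E/E/E/E/E => E/E/E/E/E/E => 3/E/E/E/E/E => 3/(S)/E/E/E/E => 3/(E)/E/E/E/E => 3/(3)/E/E/E/E => 3/(3)/3/E/E/E => 3/(3)/3/3/E/E => 3/(3)/3/3/3/E => 3/(3)/3/3/3/3

S => S/E   [S -> S / E]
S/E => S/E/E   [S -> S / E]
S/E/E => S/E/E/E   [S -> S / E]
S/E/E/E => S/E/E/E/E   [S -> S / E]
S/E/E/E/E => S/E/E/E/E/E   [S -> S / E]
S/E/E/E/E/E => E/E/E/E/E/E   [S -> E]
E/E/E/E/E/E => 3/E/E/E/E/E   [E -> 3]
3/E/E/E/E/E => 3/(S)/E/E/E/E   [E -> ( S )]
3/(S)/E/E/E/E => 3/(E)/E/E/E/E   [S -> E]
3/(E)/E/E/E/E => 3/(3)/E/E/E/E   [E -> 3]
3/(3)/E/E/E/E => 3/(3)/3/E/E/E   [E -> 3]
3/(3)/3/E/E/E => 3/(3)/3/3/E/E   [E -> 3]
3/(3)/3/3/E/E => 3/(3)/3/3/3/E   [E -> 3]
3/(3)/3/3/3/E => 3/(3)/3/3/3/3   [E -> 3]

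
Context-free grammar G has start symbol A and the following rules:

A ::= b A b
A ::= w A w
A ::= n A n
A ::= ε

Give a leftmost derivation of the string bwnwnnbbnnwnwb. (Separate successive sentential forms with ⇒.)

A ⇒ bAb ⇒ bwAwb ⇒ bwnAnwb ⇒ bwnwAwnwb ⇒ bwnwnAnwnwb ⇒ bwnwnnAnnwnwb ⇒ bwnwnnbAbnnwnwb ⇒ bwnwnnbbnnwnwb

A ⇒ bAb   [A ::= b A b]
bAb ⇒ bwAwb   [A ::= w A w]
bwAwb ⇒ bwnAnwb   [A ::= n A n]
bwnAnwb ⇒ bwnwAwnwb   [A ::= w A w]
bwnwAwnwb ⇒ bwnwnAnwnwb   [A ::= n A n]
bwnwnAnwnwb ⇒ bwnwnnAnnwnwb   [A ::= n A n]
bwnwnnAnnwnwb ⇒ bwnwnnbAbnnwnwb   [A ::= b A b]
bwnwnnbAbnnwnwb ⇒ bwnwnnbbnnwnwb   [A ::= ε]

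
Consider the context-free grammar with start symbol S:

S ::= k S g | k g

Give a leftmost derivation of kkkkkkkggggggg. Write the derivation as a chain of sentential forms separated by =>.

S=>kSg=>kkSgg=>kkkSggg=>kkkkSgggg=>kkkkkSggggg=>kkkkkkSgggggg=>kkkkkkkggggggg

S => kSg   [S ::= k S g]
kSg => kkSgg   [S ::= k S g]
kkSgg => kkkSggg   [S ::= k S g]
kkkSggg => kkkkSgggg   [S ::= k S g]
kkkkSgggg => kkkkkSggggg   [S ::= k S g]
kkkkkSggggg => kkkkkkSgggggg   [S ::= k S g]
kkkkkkSgggggg => kkkkkkkggggggg   [S ::= k g]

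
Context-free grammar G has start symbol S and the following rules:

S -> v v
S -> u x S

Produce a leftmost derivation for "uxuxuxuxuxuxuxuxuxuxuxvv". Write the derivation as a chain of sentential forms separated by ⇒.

S ⇒ uxS   [S -> u x S]
uxS ⇒ uxuxS   [S -> u x S]
uxuxS ⇒ uxuxuxS   [S -> u x S]
uxuxuxS ⇒ uxuxuxuxS   [S -> u x S]
uxuxuxuxS ⇒ uxuxuxuxuxS   [S -> u x S]
uxuxuxuxuxS ⇒ uxuxuxuxuxuxS   [S -> u x S]
uxuxuxuxuxuxS ⇒ uxuxuxuxuxuxuxS   [S -> u x S]
uxuxuxuxuxuxuxS ⇒ uxuxuxuxuxuxuxuxS   [S -> u x S]
uxuxuxuxuxuxuxuxS ⇒ uxuxuxuxuxuxuxuxuxS   [S -> u x S]
uxuxuxuxuxuxuxuxuxS ⇒ uxuxuxuxuxuxuxuxuxuxS   [S -> u x S]
uxuxuxuxuxuxuxuxuxuxS ⇒ uxuxuxuxuxuxuxuxuxuxuxS   [S -> u x S]
uxuxuxuxuxuxuxuxuxuxuxS ⇒ uxuxuxuxuxuxuxuxuxuxuxvv   [S -> v v]

S ⇒ uxS ⇒ uxuxS ⇒ uxuxuxS ⇒ uxuxuxuxS ⇒ uxuxuxuxuxS ⇒ uxuxuxuxuxuxS ⇒ uxuxuxuxuxuxuxS ⇒ uxuxuxuxuxuxuxuxS ⇒ uxuxuxuxuxuxuxuxuxS ⇒ uxuxuxuxuxuxuxuxuxuxS ⇒ uxuxuxuxuxuxuxuxuxuxuxS ⇒ uxuxuxuxuxuxuxuxuxuxuxvv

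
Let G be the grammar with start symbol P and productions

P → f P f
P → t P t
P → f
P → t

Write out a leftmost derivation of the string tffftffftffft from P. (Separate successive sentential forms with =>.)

P => tPt   [P → t P t]
tPt => tfPft   [P → f P f]
tfPft => tffPfft   [P → f P f]
tffPfft => tfffPffft   [P → f P f]
tfffPffft => tffftPtffft   [P → t P t]
tffftPtffft => tffftfPftffft   [P → f P f]
tffftfPftffft => tffftffftffft   [P → f]

P => tPt => tfPft => tffPfft => tfffPffft => tffftPtffft => tffftfPftffft => tffftffftffft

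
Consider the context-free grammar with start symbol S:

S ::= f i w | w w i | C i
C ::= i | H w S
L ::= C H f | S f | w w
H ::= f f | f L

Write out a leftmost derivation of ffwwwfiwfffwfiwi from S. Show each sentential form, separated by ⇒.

S ⇒ Ci   [S ::= C i]
Ci ⇒ HwSi   [C ::= H w S]
HwSi ⇒ fLwSi   [H ::= f L]
fLwSi ⇒ fCHfwSi   [L ::= C H f]
fCHfwSi ⇒ fHwSHfwSi   [C ::= H w S]
fHwSHfwSi ⇒ ffLwSHfwSi   [H ::= f L]
ffLwSHfwSi ⇒ ffwwwSHfwSi   [L ::= w w]
ffwwwSHfwSi ⇒ ffwwwfiwHfwSi   [S ::= f i w]
ffwwwfiwHfwSi ⇒ ffwwwfiwfffwSi   [H ::= f f]
ffwwwfiwfffwSi ⇒ ffwwwfiwfffwfiwi   [S ::= f i w]

S ⇒ Ci ⇒ HwSi ⇒ fLwSi ⇒ fCHfwSi ⇒ fHwSHfwSi ⇒ ffLwSHfwSi ⇒ ffwwwSHfwSi ⇒ ffwwwfiwHfwSi ⇒ ffwwwfiwfffwSi ⇒ ffwwwfiwfffwfiwi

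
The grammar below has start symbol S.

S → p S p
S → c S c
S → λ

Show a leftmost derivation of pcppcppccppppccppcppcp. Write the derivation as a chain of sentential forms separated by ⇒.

S ⇒ pSp ⇒ pcScp ⇒ pcpSpcp ⇒ pcppSppcp ⇒ pcppcScppcp ⇒ pcppcpSpcppcp ⇒ pcppcppSppcppcp ⇒ pcppcppcScppcppcp ⇒ pcppcppccSccppcppcp ⇒ pcppcppccpSpccppcppcp ⇒ pcppcppccppSppccppcppcp ⇒ pcppcppccppppccppcppcp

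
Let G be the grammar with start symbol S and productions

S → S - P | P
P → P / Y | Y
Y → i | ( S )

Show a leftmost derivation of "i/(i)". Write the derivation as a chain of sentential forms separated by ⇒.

S ⇒ P   [S → P]
P ⇒ P/Y   [P → P / Y]
P/Y ⇒ Y/Y   [P → Y]
Y/Y ⇒ i/Y   [Y → i]
i/Y ⇒ i/(S)   [Y → ( S )]
i/(S) ⇒ i/(P)   [S → P]
i/(P) ⇒ i/(Y)   [P → Y]
i/(Y) ⇒ i/(i)   [Y → i]

S⇒P⇒P/Y⇒Y/Y⇒i/Y⇒i/(S)⇒i/(P)⇒i/(Y)⇒i/(i)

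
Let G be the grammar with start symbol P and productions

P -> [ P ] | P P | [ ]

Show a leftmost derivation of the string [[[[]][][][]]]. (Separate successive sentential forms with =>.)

P => [P] => [[P]] => [[PP]] => [[PPP]] => [[[P]PP]] => [[[[]]PP]] => [[[[]][]P]] => [[[[]][]PP]] => [[[[]][][]P]] => [[[[]][][][]]]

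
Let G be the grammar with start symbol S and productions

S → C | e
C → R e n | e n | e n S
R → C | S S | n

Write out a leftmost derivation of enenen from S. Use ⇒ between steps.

S ⇒ C   [S → C]
C ⇒ enS   [C → e n S]
enS ⇒ enC   [S → C]
enC ⇒ enenS   [C → e n S]
enenS ⇒ enenC   [S → C]
enenC ⇒ enenen   [C → e n]

S ⇒ C ⇒ enS ⇒ enC ⇒ enenS ⇒ enenC ⇒ enenen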